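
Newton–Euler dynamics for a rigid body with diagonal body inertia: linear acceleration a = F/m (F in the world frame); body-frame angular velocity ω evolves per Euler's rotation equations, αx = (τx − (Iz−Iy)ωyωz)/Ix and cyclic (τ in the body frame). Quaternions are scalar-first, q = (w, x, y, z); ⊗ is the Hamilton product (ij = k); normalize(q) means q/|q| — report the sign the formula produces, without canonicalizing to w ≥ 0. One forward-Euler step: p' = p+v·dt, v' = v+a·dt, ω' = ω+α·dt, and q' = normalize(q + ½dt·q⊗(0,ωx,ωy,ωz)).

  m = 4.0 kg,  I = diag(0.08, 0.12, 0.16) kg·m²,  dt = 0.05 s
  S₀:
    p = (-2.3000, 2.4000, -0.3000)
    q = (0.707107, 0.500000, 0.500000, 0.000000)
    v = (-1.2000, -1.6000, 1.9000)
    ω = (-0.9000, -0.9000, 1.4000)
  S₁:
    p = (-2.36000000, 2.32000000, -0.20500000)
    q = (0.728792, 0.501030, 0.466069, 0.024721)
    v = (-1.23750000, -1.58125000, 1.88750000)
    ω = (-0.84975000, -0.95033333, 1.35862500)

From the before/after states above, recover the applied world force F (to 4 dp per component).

F = (-3.0000, 1.5000, -1.0000)

v₁ − v₀ = (-0.03750000, 0.01875000, -0.01250000)
F = m·Δv/dt = (-3.0000, 1.5000, -1.0000)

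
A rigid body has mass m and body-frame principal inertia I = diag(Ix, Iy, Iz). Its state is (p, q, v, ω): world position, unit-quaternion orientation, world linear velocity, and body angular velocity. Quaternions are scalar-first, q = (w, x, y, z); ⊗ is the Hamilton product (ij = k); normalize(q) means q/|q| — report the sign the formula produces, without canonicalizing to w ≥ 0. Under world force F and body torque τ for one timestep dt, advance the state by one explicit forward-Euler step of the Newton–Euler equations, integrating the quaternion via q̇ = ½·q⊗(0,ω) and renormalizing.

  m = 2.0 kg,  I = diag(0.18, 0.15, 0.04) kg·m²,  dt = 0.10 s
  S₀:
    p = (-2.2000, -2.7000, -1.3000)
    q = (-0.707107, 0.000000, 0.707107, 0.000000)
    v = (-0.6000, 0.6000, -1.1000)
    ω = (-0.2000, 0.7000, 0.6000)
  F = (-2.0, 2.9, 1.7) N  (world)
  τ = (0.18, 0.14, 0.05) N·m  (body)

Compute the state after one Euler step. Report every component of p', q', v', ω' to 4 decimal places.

p' = (-2.2600, -2.6400, -1.4100)
q' = (-0.7310, 0.0283, 0.6816, -0.0141)
v' = (-0.7000, 0.7450, -1.0150)
ω' = (-0.0743, 0.8045, 0.7145)

new position p' = (-2.2600, -2.6400, -1.4100)
new velocity v' = (-0.7000, 0.7450, -1.0150)
angular accel α = (1.2567, 1.0453, 1.1450)
new body rate ω' = (-0.0743, 0.8045, 0.7145)
q⊗(0,ω) = (-0.4949749, 0.5656856, -0.4949749, -0.2828428)
q' = normalize(q + ½dt·q⊗(0,ω)) = (-0.7310, 0.0283, 0.6816, -0.0141)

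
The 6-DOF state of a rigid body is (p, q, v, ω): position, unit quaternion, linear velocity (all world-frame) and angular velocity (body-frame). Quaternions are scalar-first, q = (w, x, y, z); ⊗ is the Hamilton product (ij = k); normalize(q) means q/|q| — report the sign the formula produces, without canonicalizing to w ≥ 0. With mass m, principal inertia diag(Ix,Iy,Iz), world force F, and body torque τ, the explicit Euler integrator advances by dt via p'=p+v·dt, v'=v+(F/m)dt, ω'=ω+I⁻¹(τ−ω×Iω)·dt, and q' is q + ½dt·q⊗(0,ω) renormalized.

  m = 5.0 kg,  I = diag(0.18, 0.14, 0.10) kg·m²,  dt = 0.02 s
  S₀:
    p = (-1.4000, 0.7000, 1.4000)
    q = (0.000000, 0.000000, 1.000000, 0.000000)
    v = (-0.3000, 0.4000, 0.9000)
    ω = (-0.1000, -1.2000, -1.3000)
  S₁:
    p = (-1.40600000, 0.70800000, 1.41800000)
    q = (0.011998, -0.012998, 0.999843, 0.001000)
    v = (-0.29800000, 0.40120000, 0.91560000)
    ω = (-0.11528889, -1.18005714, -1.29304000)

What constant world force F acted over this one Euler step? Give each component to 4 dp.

F = (0.5000, 0.3000, 3.9000)

v₁ − v₀ = (0.00200000, 0.00120000, 0.01560000)
F = m·Δv/dt = (0.5000, 0.3000, 3.9000)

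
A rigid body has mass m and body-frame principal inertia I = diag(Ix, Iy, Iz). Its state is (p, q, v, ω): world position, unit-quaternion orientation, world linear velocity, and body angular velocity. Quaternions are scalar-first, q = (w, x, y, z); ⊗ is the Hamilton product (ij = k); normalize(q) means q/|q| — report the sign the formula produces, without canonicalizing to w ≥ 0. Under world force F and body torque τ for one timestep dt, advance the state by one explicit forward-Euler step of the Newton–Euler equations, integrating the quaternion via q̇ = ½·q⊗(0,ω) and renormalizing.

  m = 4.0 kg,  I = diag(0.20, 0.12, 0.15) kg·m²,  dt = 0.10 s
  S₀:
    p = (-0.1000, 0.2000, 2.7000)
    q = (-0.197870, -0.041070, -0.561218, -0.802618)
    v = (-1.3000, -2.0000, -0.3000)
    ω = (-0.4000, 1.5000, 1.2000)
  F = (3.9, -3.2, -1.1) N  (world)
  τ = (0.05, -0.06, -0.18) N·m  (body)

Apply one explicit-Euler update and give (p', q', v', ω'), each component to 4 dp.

p' = (-0.2300, 0.0000, 2.6700)
q' = (-0.1079, -0.0105, -0.5549, -0.8248)
v' = (-1.2025, -2.0800, -0.3275)
ω' = (-0.4020, 1.4700, 1.0480)

angular accel α = (-0.0200, -0.3000, -1.5200)
ω' = ω + α·dt = (-0.4020, 1.4700, 1.0480)
q⊗(0,ω) = (1.7885406, 0.6096134, 0.0735262, -0.5235362)
q' = normalize(q + ½dt·q⊗(0,ω)) = (-0.1079, -0.0105, -0.5549, -0.8248)
a = F/m = (0.9750, -0.8000, -0.2750)
p' = p + v·dt = (-0.2300, 0.0000, 2.6700)
v' = v + a·dt = (-1.2025, -2.0800, -0.3275)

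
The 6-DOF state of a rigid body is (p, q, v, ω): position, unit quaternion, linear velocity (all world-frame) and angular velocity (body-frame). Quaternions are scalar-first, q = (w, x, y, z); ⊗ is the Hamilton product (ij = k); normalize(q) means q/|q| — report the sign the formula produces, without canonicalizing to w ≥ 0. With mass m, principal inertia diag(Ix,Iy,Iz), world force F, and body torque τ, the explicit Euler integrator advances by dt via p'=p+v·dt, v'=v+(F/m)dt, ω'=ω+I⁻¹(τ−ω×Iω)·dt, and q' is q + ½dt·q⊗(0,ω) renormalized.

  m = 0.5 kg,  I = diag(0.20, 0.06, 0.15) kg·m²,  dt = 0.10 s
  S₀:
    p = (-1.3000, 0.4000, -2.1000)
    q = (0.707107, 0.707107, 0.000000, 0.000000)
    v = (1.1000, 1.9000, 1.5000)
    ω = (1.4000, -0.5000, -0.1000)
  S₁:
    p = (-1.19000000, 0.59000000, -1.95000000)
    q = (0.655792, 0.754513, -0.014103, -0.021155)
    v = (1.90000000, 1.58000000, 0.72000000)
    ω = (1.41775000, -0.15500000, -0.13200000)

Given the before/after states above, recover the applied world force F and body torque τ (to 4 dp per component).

F = (4.0000, -1.6000, -3.9000)
τ = (0.0400, 0.2000, 0.0500)

ω₁ − ω₀ = (0.01775000, 0.34500000, -0.03200000)
gyro term ω₀×Iω₀ = (0.0045, -0.0070, 0.0980)
I·α + gyro = (0.0400, 0.2000, 0.0500)
velocity change Δv = (0.80000000, -0.32000000, -0.78000000)
F = m·Δv/dt = (4.0000, -1.6000, -3.9000)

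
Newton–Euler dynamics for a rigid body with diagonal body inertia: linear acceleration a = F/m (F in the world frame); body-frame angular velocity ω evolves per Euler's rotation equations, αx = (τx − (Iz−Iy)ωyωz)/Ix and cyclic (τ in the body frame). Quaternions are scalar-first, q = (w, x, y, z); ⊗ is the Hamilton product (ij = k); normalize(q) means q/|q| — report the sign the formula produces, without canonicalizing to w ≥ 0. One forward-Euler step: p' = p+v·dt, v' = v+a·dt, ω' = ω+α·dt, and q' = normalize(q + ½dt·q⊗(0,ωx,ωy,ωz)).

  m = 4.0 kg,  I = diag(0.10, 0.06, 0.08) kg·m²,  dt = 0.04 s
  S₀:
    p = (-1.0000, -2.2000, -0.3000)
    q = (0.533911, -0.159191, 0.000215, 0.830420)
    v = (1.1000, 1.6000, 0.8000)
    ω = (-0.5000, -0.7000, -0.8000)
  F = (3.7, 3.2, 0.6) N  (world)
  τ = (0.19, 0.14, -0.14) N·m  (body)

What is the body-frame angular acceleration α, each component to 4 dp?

α = (1.7880, 2.2000, -1.5750)

gyro term ω×Iω = (0.0112, 0.0080, -0.0140)
angular accel α = (1.7880, 2.2000, -1.5750)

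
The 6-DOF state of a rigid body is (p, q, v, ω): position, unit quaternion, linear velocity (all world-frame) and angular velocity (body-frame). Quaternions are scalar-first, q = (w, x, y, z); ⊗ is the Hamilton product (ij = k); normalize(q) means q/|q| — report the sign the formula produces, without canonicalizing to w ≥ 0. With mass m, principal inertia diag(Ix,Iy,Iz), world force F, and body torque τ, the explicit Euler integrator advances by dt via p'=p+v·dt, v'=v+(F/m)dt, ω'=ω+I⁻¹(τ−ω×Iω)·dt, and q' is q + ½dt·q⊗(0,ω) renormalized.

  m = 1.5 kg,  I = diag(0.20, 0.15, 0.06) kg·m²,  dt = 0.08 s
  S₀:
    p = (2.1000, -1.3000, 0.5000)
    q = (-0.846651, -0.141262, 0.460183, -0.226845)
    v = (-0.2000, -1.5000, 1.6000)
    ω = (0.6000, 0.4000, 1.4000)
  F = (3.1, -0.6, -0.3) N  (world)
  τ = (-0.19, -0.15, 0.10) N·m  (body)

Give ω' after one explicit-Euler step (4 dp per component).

ω' = (0.5442, 0.2573, 1.5493)

precession coupling ω×(Iω) = (-0.0504, 0.1176, -0.0120)
(τ − ω×Iω)/I = (-0.6980, -1.7840, 1.8667)
ω + α·dt = (0.5442, 0.2573, 1.5493)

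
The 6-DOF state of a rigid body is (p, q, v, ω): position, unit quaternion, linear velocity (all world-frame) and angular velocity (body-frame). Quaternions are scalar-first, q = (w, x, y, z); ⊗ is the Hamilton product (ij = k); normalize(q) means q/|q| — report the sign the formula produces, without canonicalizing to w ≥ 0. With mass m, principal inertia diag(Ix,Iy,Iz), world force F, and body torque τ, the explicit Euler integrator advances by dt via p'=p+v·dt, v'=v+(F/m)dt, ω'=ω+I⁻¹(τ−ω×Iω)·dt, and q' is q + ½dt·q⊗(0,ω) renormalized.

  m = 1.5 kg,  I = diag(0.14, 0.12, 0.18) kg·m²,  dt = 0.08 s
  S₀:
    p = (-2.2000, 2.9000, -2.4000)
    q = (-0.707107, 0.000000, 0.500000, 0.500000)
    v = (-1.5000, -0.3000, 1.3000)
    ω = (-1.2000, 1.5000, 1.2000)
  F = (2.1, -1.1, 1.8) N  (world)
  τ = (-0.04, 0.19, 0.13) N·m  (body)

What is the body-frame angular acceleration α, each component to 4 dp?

gyro term ω×Iω = (0.1080, 0.0576, 0.0360)
(τ − ω×Iω)/I = (-1.0571, 1.1033, 0.5222)

α = (-1.0571, 1.1033, 0.5222)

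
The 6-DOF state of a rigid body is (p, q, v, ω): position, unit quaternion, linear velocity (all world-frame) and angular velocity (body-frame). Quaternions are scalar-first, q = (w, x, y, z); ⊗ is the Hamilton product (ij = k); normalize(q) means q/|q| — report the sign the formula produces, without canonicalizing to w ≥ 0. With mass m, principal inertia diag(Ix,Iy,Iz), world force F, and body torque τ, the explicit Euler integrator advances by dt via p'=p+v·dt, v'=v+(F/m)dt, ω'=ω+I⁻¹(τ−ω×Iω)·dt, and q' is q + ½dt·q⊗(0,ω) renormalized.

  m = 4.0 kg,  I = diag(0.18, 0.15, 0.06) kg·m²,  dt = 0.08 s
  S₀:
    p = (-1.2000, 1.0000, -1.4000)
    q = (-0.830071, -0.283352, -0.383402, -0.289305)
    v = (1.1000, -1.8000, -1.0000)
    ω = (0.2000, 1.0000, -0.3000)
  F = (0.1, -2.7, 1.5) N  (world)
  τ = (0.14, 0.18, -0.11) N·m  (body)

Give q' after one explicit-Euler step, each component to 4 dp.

q' = (-0.8152, -0.2736, -0.4219, -0.2874)

2q̇ = q⊗(0,ω) = (0.3532809, 0.2383114, -0.9729376, 0.0423497)
q + ½dt·q⊗(0,ω), renormalized = (-0.8152, -0.2736, -0.4219, -0.2874)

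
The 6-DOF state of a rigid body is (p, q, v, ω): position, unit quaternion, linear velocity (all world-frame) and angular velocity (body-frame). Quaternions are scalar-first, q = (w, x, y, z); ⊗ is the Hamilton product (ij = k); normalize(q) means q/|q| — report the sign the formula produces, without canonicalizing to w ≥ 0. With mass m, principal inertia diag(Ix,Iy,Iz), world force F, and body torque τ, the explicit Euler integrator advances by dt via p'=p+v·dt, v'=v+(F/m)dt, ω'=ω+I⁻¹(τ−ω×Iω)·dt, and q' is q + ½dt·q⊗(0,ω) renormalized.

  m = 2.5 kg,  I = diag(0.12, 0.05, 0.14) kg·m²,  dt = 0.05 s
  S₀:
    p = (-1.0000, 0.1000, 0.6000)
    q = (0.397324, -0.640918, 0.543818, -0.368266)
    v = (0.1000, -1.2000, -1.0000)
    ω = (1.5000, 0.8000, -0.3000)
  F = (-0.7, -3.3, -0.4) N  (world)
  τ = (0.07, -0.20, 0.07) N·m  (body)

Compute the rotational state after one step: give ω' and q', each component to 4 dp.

ω' = (1.5382, 0.5910, -0.2450)
q' = (0.4073, -0.6222, 0.5327, -0.4041)

precession coupling ω×(Iω) = (-0.0216, 0.0090, -0.0840)
(τ − ω×Iω)/I = (0.7633, -4.1800, 1.1000)
new body rate ω' = (1.5382, 0.5910, -0.2450)
2q̇ = q⊗(0,ω) = (0.4158428, 0.7274534, -0.4268152, -1.4476586)
q + ½dt·q⊗(0,ω), renormalized = (0.4073, -0.6222, 0.5327, -0.4041)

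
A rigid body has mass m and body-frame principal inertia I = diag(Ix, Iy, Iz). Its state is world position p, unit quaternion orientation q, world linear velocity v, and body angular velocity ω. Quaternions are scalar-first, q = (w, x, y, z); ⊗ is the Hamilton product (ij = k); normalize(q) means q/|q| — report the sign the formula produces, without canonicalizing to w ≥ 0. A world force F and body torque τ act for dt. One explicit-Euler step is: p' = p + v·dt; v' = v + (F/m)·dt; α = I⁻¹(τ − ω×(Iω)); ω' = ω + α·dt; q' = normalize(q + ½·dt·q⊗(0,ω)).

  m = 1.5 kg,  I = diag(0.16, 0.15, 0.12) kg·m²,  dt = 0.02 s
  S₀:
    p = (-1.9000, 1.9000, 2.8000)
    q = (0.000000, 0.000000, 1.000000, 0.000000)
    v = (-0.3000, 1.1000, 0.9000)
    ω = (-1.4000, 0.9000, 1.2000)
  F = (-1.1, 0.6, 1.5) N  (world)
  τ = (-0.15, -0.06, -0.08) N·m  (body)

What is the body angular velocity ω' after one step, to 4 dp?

α = I⁻¹(τ − ω×Iω) = (-0.7350, 0.0480, -0.7717)
new body rate ω' = (-1.4147, 0.9010, 1.1846)

ω' = (-1.4147, 0.9010, 1.1846)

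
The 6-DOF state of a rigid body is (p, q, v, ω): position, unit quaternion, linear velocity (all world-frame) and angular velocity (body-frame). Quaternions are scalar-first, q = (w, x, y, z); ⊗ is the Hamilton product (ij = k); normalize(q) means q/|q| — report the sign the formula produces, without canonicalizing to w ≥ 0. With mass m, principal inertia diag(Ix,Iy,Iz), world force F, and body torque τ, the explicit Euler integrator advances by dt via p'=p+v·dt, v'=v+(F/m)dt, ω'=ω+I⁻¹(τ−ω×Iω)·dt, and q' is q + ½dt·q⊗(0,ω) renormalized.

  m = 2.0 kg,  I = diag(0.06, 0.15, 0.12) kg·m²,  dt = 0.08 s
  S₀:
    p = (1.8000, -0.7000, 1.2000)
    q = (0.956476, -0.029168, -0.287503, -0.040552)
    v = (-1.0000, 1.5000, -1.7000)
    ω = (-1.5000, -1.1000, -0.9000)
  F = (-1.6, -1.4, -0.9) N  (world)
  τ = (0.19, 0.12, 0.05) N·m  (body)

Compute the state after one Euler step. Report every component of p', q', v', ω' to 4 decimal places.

p' = (1.7200, -0.5800, 1.0640)
q' = (0.9374, -0.0777, -0.3271, -0.0906)
v' = (-1.0640, 1.4440, -1.7360)
ω' = (-1.2071, -0.9928, -0.9657)

a = (-0.8000, -0.7000, -0.4500)
p' = p + v·dt = (1.7200, -0.5800, 1.0640)
new velocity v' = (-1.0640, 1.4440, -1.7360)
ω×(Iω) gyroscopic = (-0.0297, -0.0810, 0.1485)
α = I⁻¹(τ − ω×Iω) = (3.6617, 1.3400, -0.8208)
new body rate ω' = (-1.2071, -0.9928, -0.9657)
q⊗(0,ω) = (-0.3965021, -1.2205685, -1.0175468, -1.2599981)
q' = normalize(q + ½dt·q⊗(0,ω)) = (0.9374, -0.0777, -0.3271, -0.0906)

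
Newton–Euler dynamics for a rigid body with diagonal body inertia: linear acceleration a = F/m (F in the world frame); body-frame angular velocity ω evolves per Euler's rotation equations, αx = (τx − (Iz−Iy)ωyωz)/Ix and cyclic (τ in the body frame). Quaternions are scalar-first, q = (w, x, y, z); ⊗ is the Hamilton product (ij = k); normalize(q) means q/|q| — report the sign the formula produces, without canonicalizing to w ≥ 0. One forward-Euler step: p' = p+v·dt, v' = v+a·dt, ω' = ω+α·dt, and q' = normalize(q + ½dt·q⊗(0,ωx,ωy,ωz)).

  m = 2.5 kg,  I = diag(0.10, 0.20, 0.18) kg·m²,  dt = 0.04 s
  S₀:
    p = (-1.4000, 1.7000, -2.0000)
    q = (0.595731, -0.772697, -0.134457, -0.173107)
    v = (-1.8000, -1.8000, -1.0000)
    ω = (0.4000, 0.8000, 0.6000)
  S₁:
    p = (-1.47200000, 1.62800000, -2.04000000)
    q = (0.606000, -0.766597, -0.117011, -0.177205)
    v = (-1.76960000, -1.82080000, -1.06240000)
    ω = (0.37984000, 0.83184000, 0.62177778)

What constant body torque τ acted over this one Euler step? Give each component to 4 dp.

τ = (-0.0600, 0.1400, 0.1300)

ω₁ − ω₀ = (-0.02016000, 0.03184000, 0.02177778)
gyro term ω₀×Iω₀ = (-0.0096, -0.0192, 0.0320)
I·α + gyro = (-0.0600, 0.1400, 0.1300)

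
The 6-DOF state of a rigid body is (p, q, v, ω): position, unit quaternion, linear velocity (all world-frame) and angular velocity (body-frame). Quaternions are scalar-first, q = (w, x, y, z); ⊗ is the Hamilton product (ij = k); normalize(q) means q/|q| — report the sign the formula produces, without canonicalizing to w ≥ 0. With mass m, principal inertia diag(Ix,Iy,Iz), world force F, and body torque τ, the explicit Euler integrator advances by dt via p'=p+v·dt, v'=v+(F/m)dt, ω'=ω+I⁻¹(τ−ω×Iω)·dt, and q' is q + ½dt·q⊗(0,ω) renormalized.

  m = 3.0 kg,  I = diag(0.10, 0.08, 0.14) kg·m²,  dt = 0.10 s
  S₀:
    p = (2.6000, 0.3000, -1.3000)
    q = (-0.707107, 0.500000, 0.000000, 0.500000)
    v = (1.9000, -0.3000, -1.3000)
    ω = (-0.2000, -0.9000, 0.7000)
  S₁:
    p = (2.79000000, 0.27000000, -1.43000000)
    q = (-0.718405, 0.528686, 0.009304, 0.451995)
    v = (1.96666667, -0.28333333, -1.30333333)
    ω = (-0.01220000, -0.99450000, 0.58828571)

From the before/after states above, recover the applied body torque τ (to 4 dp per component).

τ = (0.1500, -0.0700, -0.1600)

rate change Δω = (0.18780000, -0.09450000, -0.11171429)
gyro term ω₀×Iω₀ = (-0.0378, 0.0056, -0.0036)
I·α + gyro = (0.1500, -0.0700, -0.1600)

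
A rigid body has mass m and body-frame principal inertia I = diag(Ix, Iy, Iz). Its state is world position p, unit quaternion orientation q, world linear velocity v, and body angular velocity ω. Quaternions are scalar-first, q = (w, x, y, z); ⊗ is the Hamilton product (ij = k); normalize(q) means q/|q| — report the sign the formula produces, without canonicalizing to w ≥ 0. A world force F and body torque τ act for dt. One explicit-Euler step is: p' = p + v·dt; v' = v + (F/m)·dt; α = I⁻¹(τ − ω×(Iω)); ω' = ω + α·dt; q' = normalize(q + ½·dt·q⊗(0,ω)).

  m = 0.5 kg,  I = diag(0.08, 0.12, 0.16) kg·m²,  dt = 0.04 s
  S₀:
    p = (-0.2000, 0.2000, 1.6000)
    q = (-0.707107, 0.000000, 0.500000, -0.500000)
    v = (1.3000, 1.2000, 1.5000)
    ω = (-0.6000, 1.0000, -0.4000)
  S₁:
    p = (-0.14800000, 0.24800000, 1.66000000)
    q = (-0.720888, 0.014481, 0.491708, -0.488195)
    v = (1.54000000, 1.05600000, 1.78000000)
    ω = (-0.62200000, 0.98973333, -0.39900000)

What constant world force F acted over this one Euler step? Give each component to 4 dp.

v₁ − v₀ = (0.24000000, -0.14400000, 0.28000000)
F = m·Δv/dt = (3.0000, -1.8000, 3.5000)

F = (3.0000, -1.8000, 3.5000)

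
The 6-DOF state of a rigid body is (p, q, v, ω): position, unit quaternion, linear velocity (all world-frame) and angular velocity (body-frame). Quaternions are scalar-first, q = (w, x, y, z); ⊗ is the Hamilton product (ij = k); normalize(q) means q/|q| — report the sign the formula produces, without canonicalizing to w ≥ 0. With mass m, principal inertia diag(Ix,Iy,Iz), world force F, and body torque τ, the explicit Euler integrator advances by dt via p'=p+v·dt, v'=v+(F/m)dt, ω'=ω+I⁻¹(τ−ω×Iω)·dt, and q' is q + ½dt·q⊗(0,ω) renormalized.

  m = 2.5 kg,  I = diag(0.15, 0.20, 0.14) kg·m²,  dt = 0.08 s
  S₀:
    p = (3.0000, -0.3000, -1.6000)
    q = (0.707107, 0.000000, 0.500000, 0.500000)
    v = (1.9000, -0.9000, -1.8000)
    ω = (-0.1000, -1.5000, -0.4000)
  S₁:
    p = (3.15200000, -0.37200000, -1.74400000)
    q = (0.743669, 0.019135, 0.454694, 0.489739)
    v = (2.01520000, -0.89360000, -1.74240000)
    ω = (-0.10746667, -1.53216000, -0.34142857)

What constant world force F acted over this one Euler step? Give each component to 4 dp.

v₁ − v₀ = (0.11520000, 0.00640000, 0.05760000)
applied force F = (3.6000, 0.2000, 1.8000)

F = (3.6000, 0.2000, 1.8000)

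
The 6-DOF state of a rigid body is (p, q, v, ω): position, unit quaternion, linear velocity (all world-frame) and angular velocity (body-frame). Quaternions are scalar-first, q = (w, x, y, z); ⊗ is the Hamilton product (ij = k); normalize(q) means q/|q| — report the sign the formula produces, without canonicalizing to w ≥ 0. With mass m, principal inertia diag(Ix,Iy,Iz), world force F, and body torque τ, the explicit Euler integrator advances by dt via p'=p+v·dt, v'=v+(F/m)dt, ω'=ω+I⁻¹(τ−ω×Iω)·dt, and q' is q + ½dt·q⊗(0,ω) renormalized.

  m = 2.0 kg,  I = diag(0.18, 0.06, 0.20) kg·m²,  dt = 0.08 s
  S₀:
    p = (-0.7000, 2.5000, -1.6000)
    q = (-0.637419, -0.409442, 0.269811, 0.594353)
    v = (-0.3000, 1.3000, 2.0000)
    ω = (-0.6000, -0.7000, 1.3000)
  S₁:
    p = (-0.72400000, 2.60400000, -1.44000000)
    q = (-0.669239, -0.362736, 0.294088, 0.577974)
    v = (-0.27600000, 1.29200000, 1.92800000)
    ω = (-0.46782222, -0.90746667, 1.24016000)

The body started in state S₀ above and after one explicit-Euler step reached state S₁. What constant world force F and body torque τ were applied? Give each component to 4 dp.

F = (0.6000, -0.2000, -1.8000)
τ = (0.1700, -0.1400, -0.2000)

velocity change Δv = (0.02400000, -0.00800000, -0.07200000)
F = m·Δv/dt = (0.6000, -0.2000, -1.8000)
rate change Δω = (0.13217778, -0.20746667, -0.05984000)
precession coupling = (-0.1274, 0.0156, -0.0504)
I·α + gyro = (0.1700, -0.1400, -0.2000)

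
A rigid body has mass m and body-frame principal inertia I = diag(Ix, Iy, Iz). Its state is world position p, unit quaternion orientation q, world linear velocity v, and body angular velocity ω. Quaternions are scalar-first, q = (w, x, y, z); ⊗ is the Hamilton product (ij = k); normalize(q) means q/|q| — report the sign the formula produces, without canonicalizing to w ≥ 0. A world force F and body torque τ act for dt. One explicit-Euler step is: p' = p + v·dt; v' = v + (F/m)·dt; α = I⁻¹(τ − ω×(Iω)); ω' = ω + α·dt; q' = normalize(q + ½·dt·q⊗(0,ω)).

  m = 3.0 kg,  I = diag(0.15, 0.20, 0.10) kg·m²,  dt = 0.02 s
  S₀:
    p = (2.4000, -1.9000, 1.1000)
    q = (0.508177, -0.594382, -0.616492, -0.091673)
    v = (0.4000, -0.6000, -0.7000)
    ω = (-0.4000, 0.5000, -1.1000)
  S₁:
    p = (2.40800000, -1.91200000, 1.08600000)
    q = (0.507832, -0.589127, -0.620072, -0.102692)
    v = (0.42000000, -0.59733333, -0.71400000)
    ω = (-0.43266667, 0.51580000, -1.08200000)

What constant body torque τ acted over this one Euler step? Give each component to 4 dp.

ω₁ − ω₀ = (-0.03266667, 0.01580000, 0.01800000)
applied torque τ = (-0.1900, 0.1800, 0.0800)

τ = (-0.1900, 0.1800, 0.0800)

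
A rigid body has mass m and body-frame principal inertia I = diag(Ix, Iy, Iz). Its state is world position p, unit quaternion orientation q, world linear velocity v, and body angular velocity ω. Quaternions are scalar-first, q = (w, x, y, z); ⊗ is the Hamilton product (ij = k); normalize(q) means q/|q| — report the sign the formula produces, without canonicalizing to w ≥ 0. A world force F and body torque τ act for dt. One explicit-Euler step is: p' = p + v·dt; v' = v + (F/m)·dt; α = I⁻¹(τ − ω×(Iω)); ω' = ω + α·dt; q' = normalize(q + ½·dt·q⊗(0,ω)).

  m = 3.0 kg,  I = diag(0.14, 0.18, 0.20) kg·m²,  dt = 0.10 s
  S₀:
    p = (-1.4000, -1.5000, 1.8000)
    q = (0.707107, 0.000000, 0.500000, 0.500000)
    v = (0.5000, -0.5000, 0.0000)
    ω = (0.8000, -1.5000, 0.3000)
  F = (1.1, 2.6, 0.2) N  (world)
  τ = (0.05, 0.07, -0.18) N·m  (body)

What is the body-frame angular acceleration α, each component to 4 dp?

α = (0.4214, 0.4689, -0.6600)

precession coupling ω×(Iω) = (-0.0090, -0.0144, -0.0480)
α = I⁻¹(τ − ω×Iω) = (0.4214, 0.4689, -0.6600)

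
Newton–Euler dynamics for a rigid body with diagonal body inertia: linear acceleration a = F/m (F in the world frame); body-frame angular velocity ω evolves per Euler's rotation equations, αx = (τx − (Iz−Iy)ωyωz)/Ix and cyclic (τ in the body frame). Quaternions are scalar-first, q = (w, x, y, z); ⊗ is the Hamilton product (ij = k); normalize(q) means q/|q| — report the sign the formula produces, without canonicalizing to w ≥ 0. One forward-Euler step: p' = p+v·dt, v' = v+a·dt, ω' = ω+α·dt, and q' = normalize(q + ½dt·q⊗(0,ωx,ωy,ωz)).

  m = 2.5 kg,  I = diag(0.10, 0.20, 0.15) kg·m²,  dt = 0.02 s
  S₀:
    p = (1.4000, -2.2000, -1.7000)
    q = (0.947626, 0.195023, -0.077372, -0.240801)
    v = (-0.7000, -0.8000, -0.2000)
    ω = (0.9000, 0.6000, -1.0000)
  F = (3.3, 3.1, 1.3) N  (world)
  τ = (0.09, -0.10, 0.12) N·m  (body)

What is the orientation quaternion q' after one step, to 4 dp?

q' = (0.9438, 0.2057, -0.0719, -0.2484)

q⊗(0,ω) = (-0.3698985, 1.0747160, 0.5468777, -0.7609774)
q' = normalize(q + ½dt·q⊗(0,ω)) = (0.9438, 0.2057, -0.0719, -0.2484)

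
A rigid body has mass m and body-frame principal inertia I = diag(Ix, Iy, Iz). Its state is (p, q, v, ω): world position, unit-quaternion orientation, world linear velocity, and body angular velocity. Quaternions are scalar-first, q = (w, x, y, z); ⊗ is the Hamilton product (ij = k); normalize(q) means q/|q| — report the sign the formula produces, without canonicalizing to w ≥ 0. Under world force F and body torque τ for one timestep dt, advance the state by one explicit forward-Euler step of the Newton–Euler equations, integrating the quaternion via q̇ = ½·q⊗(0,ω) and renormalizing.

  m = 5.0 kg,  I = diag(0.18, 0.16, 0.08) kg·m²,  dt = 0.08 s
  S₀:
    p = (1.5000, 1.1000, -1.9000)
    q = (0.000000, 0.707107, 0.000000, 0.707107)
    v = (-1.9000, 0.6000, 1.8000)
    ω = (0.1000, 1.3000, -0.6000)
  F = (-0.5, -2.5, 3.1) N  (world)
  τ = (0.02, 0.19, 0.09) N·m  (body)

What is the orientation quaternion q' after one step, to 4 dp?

Hamilton product q⊗(0,ω) = (0.3535535, -0.9192391, 0.4949749, 0.9192391)
q + ½dt·q⊗(0,ω), renormalized = (0.0141, 0.6692, 0.0198, 0.7427)

q' = (0.0141, 0.6692, 0.0198, 0.7427)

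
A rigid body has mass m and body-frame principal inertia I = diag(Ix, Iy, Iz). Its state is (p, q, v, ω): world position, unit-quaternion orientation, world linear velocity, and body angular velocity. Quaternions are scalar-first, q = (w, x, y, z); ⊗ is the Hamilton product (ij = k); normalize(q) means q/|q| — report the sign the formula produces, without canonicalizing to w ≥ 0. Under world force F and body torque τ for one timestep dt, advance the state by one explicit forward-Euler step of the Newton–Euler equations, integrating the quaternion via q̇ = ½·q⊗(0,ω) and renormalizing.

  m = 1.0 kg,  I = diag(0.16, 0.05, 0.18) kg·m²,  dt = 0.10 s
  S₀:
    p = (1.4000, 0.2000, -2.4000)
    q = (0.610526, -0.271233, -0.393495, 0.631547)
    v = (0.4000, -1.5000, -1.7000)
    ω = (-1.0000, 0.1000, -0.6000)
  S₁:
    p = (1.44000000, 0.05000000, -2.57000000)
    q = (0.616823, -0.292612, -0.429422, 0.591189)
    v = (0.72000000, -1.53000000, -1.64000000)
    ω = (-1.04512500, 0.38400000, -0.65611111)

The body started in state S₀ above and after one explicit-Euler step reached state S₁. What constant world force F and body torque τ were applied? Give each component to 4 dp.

rate change Δω = (-0.04512500, 0.28400000, -0.05611111)
ω₀×(Iω₀) = (-0.0078, -0.0120, 0.0110)
I·α + gyro = (-0.0800, 0.1300, -0.0900)
v₁ − v₀ = (0.32000000, -0.03000000, 0.06000000)
m·(v₁−v₀)/dt = (3.2000, -0.3000, 0.6000)

F = (3.2000, -0.3000, 0.6000)
τ = (-0.0800, 0.1300, -0.0900)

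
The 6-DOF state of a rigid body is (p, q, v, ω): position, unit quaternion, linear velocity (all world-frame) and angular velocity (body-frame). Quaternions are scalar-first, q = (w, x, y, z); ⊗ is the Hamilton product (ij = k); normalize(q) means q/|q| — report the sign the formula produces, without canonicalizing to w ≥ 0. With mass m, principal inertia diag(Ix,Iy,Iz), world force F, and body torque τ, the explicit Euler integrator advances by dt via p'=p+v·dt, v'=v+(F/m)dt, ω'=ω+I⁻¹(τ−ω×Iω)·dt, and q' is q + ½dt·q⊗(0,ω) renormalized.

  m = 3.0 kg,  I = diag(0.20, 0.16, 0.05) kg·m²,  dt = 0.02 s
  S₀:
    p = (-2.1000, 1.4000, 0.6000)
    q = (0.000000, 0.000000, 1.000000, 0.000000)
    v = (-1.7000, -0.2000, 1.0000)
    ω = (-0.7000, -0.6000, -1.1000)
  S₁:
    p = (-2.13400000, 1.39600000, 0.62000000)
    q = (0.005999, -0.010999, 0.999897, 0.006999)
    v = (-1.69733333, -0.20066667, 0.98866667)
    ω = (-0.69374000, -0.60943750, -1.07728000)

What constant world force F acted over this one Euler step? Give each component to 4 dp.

F = (0.4000, -0.1000, -1.7000)

Δv = v₁−v₀ = (0.00266667, -0.00066667, -0.01133333)
applied force F = (0.4000, -0.1000, -1.7000)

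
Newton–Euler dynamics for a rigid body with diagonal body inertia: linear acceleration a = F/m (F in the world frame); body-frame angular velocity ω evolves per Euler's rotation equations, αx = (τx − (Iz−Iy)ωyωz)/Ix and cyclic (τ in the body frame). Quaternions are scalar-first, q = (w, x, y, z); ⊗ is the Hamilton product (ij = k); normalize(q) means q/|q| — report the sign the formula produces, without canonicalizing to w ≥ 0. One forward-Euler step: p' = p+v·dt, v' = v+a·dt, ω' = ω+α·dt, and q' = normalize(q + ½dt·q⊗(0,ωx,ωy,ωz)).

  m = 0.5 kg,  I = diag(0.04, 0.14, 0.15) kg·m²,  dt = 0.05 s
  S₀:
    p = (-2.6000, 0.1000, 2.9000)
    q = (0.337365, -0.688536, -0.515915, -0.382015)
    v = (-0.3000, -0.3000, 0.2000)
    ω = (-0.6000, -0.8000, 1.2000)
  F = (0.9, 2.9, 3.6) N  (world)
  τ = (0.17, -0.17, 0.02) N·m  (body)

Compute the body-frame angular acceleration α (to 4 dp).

α = (4.4900, -1.7800, -0.1867)

precession coupling ω×(Iω) = (-0.0096, 0.0792, 0.0480)
angular accel α = (4.4900, -1.7800, -0.1867)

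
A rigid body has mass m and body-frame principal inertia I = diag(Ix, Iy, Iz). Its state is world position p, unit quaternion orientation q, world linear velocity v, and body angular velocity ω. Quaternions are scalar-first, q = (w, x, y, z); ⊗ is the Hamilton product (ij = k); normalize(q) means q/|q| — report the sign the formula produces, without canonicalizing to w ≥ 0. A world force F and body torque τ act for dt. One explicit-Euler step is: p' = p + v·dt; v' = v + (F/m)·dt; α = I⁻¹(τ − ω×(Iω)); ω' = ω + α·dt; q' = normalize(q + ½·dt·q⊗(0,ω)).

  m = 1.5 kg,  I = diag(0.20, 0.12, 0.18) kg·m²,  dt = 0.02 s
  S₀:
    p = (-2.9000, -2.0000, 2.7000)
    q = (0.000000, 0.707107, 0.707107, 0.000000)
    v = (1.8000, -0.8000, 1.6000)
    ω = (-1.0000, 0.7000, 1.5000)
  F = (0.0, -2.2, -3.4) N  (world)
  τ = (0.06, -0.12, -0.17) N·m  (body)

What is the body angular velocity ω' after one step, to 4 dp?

gyro term ω×Iω = (0.0630, -0.0300, 0.0560)
(τ − ω×Iω)/I = (-0.0150, -0.7500, -1.2556)
ω' = ω + α·dt = (-1.0003, 0.6850, 1.4749)

ω' = (-1.0003, 0.6850, 1.4749)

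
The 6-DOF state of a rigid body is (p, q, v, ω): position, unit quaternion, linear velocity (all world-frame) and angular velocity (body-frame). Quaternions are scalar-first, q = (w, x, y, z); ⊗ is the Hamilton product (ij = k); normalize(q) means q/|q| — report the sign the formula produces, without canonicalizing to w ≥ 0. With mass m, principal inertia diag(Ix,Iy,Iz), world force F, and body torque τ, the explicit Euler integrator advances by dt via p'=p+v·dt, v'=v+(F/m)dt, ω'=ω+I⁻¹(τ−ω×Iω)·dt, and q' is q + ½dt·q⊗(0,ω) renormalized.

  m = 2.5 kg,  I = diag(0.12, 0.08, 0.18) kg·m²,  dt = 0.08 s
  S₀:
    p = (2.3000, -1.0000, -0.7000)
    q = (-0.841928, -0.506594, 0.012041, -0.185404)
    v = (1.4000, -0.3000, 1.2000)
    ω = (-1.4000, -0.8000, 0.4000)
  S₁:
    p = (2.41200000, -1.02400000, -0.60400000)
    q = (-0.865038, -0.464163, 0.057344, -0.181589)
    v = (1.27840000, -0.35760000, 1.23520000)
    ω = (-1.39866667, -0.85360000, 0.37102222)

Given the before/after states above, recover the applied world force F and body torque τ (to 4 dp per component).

F = (-3.8000, -1.8000, 1.1000)
τ = (-0.0300, -0.0200, -0.1100)

v₁ − v₀ = (-0.12160000, -0.05760000, 0.03520000)
applied force F = (-3.8000, -1.8000, 1.1000)
Δω = ω₁−ω₀ = (0.00133333, -0.05360000, -0.02897778)
gyro term ω₀×Iω₀ = (-0.0320, 0.0336, -0.0448)
τ = I·(Δω/dt) + ω₀×(Iω₀) = (-0.0300, -0.0200, -0.1100)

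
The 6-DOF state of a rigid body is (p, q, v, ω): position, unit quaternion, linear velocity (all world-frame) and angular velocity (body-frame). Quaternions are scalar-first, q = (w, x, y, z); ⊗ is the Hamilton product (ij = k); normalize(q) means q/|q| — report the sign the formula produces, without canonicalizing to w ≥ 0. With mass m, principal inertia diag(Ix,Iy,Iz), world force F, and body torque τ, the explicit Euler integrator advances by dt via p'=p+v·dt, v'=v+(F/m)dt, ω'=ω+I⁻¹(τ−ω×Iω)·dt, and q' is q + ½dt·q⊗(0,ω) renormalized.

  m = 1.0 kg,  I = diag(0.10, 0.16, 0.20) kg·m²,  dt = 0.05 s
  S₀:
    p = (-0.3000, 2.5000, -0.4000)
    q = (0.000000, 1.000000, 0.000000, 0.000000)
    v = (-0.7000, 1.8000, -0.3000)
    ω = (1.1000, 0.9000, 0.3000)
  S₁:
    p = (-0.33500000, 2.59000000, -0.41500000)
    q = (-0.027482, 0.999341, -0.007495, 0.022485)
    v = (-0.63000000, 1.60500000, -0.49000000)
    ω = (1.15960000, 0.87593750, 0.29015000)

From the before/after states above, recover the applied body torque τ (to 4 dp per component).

ω₁ − ω₀ = (0.05960000, -0.02406250, -0.00985000)
I·α + gyro = (0.1300, -0.1100, 0.0200)

τ = (0.1300, -0.1100, 0.0200)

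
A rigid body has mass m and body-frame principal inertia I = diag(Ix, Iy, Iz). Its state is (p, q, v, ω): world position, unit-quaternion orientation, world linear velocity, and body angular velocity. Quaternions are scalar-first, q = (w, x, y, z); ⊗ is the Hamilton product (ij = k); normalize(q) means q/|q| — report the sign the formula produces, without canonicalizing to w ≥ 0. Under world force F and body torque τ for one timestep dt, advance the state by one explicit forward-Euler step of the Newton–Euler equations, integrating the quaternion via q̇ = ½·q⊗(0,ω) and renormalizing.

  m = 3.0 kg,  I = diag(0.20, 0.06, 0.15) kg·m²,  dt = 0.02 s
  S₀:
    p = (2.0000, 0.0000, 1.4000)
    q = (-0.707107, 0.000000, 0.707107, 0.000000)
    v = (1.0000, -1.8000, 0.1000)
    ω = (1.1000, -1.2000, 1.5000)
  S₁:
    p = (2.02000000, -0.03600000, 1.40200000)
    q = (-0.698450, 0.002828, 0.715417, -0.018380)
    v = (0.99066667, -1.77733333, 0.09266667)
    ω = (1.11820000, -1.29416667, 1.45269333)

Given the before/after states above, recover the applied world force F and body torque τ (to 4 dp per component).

ω₁ − ω₀ = (0.01820000, -0.09416667, -0.04730667)
ω₀×(Iω₀) = (-0.1620, 0.0825, 0.1848)
τ = I·(Δω/dt) + ω₀×(Iω₀) = (0.0200, -0.2000, -0.1700)
velocity change Δv = (-0.00933333, 0.02266667, -0.00733333)
m·(v₁−v₀)/dt = (-1.4000, 3.4000, -1.1000)

F = (-1.4000, 3.4000, -1.1000)
τ = (0.0200, -0.2000, -0.1700)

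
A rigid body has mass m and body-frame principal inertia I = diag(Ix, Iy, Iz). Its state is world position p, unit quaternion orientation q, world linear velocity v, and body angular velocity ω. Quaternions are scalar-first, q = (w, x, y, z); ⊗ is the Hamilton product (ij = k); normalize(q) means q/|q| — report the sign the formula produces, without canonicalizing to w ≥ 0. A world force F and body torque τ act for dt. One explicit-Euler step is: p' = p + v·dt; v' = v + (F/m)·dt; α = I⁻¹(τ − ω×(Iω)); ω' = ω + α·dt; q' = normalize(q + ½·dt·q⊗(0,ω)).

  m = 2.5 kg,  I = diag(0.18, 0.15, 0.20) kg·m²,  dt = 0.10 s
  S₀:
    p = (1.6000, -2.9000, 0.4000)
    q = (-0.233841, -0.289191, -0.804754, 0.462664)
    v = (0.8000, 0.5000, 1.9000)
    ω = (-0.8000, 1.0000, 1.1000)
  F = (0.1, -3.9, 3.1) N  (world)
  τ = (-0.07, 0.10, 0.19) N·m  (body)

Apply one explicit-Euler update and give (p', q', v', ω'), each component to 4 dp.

p' = (1.6800, -2.8500, 0.5900)
q' = (-0.2298, -0.3460, -0.8161, 0.4017)
v' = (0.8040, 0.3440, 2.0240)
ω' = (-0.8694, 1.0549, 1.1830)

linear accel F/m = (0.0400, -1.5600, 1.2400)
p' = p + v·dt = (1.6800, -2.8500, 0.5900)
v + (F/m)dt = (0.8040, 0.3440, 2.0240)
gyro term ω×Iω = (0.0550, 0.0176, 0.0240)
α = I⁻¹(τ − ω×Iω) = (-0.6944, 0.5493, 0.8300)
new body rate ω' = (-0.8694, 1.0549, 1.1830)
Hamilton product q⊗(0,ω) = (0.0644708, -1.1608206, -0.2858621, -1.1902193)
q + ½dt·q⊗(0,ω), renormalized = (-0.2298, -0.3460, -0.8161, 0.4017)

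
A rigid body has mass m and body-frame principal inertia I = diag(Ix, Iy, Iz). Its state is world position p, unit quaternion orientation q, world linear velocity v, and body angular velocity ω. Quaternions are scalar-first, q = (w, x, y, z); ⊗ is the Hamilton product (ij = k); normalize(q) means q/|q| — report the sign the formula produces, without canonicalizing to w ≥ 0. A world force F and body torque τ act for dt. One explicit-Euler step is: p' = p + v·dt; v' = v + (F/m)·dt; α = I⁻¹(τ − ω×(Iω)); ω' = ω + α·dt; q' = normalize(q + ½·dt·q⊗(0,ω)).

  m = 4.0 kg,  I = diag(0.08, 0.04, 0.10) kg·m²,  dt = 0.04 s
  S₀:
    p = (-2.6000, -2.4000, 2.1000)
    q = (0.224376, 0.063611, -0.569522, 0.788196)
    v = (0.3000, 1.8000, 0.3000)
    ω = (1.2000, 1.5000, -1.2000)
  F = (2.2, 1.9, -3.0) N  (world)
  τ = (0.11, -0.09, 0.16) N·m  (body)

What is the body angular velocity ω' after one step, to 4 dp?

ω×(Iω) gyroscopic = (-0.1080, 0.0288, -0.0720)
α = I⁻¹(τ − ω×Iω) = (2.7250, -2.9700, 2.3200)
ω' = ω + α·dt = (1.3090, 1.3812, -1.1072)

ω' = (1.3090, 1.3812, -1.1072)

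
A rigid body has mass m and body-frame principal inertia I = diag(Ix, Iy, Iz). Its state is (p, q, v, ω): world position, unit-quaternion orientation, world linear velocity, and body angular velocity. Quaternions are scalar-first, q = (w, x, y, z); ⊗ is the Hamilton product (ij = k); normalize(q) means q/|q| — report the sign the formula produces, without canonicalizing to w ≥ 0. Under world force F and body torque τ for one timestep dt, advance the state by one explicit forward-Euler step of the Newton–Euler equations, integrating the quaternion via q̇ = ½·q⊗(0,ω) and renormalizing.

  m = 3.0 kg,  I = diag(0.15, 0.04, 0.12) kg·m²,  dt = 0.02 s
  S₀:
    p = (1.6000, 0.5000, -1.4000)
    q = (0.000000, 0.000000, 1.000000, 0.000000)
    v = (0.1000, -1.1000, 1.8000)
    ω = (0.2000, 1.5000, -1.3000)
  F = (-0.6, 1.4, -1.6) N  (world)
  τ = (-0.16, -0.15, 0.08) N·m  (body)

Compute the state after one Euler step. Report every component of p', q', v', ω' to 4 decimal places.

α = I⁻¹(τ − ω×Iω) = (-0.0267, -3.5550, 0.9417)
ω + α·dt = (0.1995, 1.4289, -1.2812)
q⊗(0,ω) = (-1.5000000, -1.3000000, 0.0000000, -0.2000000)
updated quaternion q' = (-0.0150, -0.0130, 0.9998, -0.0020)
a = (-0.2000, 0.4667, -0.5333)
p + v·dt = (1.6020, 0.4780, -1.3640)
v' = v + a·dt = (0.0960, -1.0907, 1.7893)

p' = (1.6020, 0.4780, -1.3640)
q' = (-0.0150, -0.0130, 0.9998, -0.0020)
v' = (0.0960, -1.0907, 1.7893)
ω' = (0.1995, 1.4289, -1.2812)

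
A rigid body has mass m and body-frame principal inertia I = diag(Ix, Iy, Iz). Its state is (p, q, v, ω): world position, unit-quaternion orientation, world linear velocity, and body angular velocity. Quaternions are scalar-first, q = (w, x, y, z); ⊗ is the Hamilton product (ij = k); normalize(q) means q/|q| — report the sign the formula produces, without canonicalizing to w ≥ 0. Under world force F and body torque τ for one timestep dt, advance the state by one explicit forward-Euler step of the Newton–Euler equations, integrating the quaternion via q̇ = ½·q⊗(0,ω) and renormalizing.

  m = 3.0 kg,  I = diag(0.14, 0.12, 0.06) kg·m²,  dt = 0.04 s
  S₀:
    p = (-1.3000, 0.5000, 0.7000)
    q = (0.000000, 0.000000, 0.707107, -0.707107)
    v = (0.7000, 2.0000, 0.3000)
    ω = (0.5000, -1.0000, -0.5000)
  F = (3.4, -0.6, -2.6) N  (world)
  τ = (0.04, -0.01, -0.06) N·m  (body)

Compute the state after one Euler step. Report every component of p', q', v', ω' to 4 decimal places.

p' = (-1.2720, 0.5800, 0.7120)
q' = (0.0071, -0.0212, 0.6998, -0.7140)
v' = (0.7453, 1.9920, 0.2653)
ω' = (0.5200, -0.9967, -0.5467)

a = F/m = (1.1333, -0.2000, -0.8667)
new position p' = (-1.2720, 0.5800, 0.7120)
v' = v + a·dt = (0.7453, 1.9920, 0.2653)
ω×(Iω) gyroscopic = (-0.0300, -0.0200, 0.0100)
angular accel α = (0.5000, 0.0833, -1.1667)
new body rate ω' = (0.5200, -0.9967, -0.5467)
q⊗(0,ω) = (0.3535535, -1.0606605, -0.3535535, -0.3535535)
q' = normalize(q + ½dt·q⊗(0,ω)) = (0.0071, -0.0212, 0.6998, -0.7140)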